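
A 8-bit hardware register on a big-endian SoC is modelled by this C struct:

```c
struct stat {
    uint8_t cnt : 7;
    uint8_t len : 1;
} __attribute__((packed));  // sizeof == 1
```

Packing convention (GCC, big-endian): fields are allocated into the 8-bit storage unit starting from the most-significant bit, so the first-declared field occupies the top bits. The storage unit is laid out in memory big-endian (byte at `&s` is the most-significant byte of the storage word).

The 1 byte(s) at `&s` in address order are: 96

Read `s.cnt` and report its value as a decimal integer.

[0]=0x96 (big-endian) → word 0x96
cnt [1+:7] = (word>>1) & 0x7f = 75  ←
len [0+:1] = (word>>0) & 0x1 = 0

75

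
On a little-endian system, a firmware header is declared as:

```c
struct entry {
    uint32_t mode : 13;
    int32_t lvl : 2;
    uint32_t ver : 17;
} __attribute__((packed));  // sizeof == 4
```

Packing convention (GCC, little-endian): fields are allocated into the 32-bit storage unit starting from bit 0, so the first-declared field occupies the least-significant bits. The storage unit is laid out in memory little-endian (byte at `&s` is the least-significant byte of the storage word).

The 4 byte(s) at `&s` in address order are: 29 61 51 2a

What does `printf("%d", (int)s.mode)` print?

[0]=0x29 [1]=0x61 [2]=0x51 [3]=0x2a (little-endian) → word 0x2a516129
mode [0+:13] = (word>>0) & 0x1fff = 297  ←
lvl [13+:2] = (word>>13) & 0x3 = 3
ver [15+:17] = (word>>15) & 0x1ffff = 21666

297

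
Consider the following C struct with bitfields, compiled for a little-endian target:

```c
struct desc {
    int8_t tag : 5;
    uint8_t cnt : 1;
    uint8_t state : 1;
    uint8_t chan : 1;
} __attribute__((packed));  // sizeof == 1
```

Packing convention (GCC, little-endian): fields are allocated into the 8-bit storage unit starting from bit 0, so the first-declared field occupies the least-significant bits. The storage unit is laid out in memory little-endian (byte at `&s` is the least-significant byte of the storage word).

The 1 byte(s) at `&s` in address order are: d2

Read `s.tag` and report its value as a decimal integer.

[0]=0xd2 (little-endian) → word 0xd2
tag:5 @ bit 0 → (0xd2>>0)&0x1f = 0x12  ←
cnt:1 @ bit 5 → (0xd2>>5)&0x1 = 0x0
state:1 @ bit 6 → (0xd2>>6)&0x1 = 0x1
chan:1 @ bit 7 → (0xd2>>7)&0x1 = 0x1
tag signed 5b, MSB=1: 18 - 32 = -14

-14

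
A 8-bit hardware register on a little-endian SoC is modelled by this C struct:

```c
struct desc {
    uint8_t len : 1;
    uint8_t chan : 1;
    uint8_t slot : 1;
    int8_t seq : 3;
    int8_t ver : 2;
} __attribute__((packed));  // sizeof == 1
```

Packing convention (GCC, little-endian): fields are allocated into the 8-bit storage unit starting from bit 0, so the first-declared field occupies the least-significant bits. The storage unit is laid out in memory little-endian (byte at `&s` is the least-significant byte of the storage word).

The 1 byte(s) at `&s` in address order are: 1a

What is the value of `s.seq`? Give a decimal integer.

[0]=0x1a (little-endian) → word 0x1a
len [0+:1] = (word>>0) & 0x1 = 0
chan [1+:1] = (word>>1) & 0x1 = 1
slot [2+:1] = (word>>2) & 0x1 = 0
seq [3+:3] = (word>>3) & 0x7 = 3  ←
ver [6+:2] = (word>>6) & 0x3 = 0
seq signed 3b, MSB=0: value = 3

3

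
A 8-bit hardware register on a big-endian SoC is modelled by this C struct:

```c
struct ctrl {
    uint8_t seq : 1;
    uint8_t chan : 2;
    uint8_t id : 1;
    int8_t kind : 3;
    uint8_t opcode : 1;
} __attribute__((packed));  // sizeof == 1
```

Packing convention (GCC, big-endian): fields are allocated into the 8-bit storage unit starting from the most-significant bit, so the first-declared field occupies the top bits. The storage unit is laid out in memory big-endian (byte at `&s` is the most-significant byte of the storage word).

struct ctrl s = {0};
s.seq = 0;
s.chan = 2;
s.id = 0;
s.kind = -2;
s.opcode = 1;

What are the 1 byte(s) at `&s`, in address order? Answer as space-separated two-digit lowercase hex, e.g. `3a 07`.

seq (1b) val=0 bits=0x0 at bit 7: 0x00
chan (2b) val=2 bits=0x2 at bit 5: 0x40
id (1b) val=0 bits=0x0 at bit 4: 0x40
kind (3b) val=-2 bits=0x6 at bit 1: 0x4c
opcode (1b) val=1 bits=0x1 at bit 0: 0x4d
word = 0x4d → big-endian bytes:
  [0]=0x4d

4d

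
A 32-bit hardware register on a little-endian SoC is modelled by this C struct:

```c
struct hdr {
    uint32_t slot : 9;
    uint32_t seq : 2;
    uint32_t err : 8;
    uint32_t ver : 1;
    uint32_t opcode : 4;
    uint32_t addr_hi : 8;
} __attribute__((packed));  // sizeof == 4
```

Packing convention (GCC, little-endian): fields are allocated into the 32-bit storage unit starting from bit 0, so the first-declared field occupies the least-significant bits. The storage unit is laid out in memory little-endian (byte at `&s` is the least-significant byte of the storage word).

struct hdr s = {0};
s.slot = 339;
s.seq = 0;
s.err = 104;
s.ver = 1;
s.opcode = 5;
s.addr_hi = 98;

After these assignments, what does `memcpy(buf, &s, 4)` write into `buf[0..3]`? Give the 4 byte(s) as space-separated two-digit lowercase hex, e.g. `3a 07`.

53 41 5b 62

slot:9 = 339 → 0x153 << 0 → word 0x00000153
seq:2 = 0 → 0x0 << 9 → word 0x00000153
err:8 = 104 → 0x68 << 11 → word 0x00034153
ver:1 = 1 → 0x1 << 19 → word 0x000b4153
opcode:4 = 5 → 0x5 << 20 → word 0x005b4153
addr_hi:8 = 98 → 0x62 << 24 → word 0x625b4153
word = 0x625b4153 → little-endian bytes:
  [0]=0x53  [1]=0x41  [2]=0x5b  [3]=0x62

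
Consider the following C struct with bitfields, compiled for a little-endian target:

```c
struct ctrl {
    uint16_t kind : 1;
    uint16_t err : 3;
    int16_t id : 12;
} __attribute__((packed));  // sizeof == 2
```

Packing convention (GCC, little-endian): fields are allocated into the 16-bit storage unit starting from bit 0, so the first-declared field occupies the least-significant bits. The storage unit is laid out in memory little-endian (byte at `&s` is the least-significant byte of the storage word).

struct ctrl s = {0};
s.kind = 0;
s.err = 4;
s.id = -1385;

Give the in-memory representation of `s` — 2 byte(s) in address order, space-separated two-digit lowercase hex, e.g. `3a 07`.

78 a9

kind (1b) val=0 bits=0x0 at bit 0: 0x0000
err (3b) val=4 bits=0x4 at bit 1: 0x0008
id (12b) val=-1385 bits=0xa97 at bit 4: 0xa978
word = 0xa978 → little-endian bytes:
  [0]=0x78  [1]=0xa9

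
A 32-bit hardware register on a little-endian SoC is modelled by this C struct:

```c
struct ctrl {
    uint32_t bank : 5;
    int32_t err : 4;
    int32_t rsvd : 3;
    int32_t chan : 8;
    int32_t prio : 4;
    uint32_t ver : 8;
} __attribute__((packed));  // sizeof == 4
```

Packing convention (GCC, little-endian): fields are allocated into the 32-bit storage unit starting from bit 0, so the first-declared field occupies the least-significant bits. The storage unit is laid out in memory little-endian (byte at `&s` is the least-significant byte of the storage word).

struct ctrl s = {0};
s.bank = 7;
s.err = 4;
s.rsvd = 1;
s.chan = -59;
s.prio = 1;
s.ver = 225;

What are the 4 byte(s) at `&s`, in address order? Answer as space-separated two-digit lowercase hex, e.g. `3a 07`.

bank:5 = 7 → 0x7 << 0 → word 0x00000007
err:4 = 4 → 0x4 << 5 → word 0x00000087
rsvd:3 = 1 → 0x1 << 9 → word 0x00000287
chan:8 = -59 → 0xc5 << 12 → word 0x000c5287
prio:4 = 1 → 0x1 << 20 → word 0x001c5287
ver:8 = 225 → 0xe1 << 24 → word 0xe11c5287
word = 0xe11c5287 → little-endian bytes:
  [0]=0x87  [1]=0x52  [2]=0x1c  [3]=0xe1

87 52 1c e1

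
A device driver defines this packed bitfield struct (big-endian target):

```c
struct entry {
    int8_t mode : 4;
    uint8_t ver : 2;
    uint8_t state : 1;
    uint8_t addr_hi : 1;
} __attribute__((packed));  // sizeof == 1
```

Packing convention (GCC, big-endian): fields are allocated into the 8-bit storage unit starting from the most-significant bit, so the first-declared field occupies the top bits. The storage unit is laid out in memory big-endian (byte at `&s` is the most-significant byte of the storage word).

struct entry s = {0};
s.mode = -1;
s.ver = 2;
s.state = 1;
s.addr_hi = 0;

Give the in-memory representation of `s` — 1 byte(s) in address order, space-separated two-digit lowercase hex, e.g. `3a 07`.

fa

mode (4b) val=-1 bits=0xf at bit 4: 0xf0
ver (2b) val=2 bits=0x2 at bit 2: 0xf8
state (1b) val=1 bits=0x1 at bit 1: 0xfa
addr_hi (1b) val=0 bits=0x0 at bit 0: 0xfa
word = 0xfa → big-endian bytes:
  [0]=0xfa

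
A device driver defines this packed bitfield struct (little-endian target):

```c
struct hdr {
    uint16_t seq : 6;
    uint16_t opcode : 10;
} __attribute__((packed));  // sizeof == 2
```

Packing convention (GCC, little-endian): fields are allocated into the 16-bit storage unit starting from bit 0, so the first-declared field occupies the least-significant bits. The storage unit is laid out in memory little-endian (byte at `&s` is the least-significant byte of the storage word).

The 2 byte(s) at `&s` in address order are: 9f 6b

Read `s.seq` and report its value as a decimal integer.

[0]=0x9f [1]=0x6b (little-endian) → word 0x6b9f
seq [0+:6] = (word>>0) & 0x3f = 31  ←
opcode [6+:10] = (word>>6) & 0x3ff = 430

31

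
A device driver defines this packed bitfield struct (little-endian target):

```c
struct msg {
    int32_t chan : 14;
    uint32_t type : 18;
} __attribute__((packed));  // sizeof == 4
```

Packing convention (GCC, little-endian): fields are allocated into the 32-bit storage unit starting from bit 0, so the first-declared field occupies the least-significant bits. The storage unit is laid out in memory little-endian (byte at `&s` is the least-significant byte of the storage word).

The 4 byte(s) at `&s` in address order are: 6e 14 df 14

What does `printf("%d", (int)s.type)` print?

21372

[0]=0x6e [1]=0x14 [2]=0xdf [3]=0x14 (little-endian) → word 0x14df146e
chan [0+:14] = (word>>0) & 0x3fff = 5230
type [14+:18] = (word>>14) & 0x3ffff = 21372  ←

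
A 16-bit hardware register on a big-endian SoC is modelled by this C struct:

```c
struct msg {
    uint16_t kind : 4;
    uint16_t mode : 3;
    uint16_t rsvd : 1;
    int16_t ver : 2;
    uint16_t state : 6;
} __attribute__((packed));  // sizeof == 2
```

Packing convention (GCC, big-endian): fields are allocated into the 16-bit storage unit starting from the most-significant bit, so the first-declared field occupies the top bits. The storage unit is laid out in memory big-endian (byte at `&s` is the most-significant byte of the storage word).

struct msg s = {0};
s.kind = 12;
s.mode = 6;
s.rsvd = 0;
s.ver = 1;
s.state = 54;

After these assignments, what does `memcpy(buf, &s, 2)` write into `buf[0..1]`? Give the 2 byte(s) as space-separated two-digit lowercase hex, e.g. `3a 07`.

kind:4 = 12 → 0xc << 12 → word 0xc000
mode:3 = 6 → 0x6 << 9 → word 0xcc00
rsvd:1 = 0 → 0x0 << 8 → word 0xcc00
ver:2 = 1 → 0x1 << 6 → word 0xcc40
state:6 = 54 → 0x36 << 0 → word 0xcc76
word = 0xcc76 → big-endian bytes:
  [0]=0xcc  [1]=0x76

cc 76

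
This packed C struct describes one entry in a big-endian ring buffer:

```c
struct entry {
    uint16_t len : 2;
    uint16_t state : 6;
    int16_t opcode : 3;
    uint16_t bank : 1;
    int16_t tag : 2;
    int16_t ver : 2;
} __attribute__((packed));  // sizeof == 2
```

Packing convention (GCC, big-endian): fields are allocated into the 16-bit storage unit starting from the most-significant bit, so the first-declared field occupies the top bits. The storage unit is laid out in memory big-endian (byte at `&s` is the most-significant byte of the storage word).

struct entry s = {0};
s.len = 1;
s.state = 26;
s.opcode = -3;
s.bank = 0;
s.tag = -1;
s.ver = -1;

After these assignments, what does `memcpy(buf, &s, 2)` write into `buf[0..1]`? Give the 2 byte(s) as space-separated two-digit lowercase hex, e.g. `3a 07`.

len (2b) val=1 bits=0x1 at bit 14: 0x4000
state (6b) val=26 bits=0x1a at bit 8: 0x5a00
opcode (3b) val=-3 bits=0x5 at bit 5: 0x5aa0
bank (1b) val=0 bits=0x0 at bit 4: 0x5aa0
tag (2b) val=-1 bits=0x3 at bit 2: 0x5aac
ver (2b) val=-1 bits=0x3 at bit 0: 0x5aaf
word = 0x5aaf → big-endian bytes:
  [0]=0x5a  [1]=0xaf

5a af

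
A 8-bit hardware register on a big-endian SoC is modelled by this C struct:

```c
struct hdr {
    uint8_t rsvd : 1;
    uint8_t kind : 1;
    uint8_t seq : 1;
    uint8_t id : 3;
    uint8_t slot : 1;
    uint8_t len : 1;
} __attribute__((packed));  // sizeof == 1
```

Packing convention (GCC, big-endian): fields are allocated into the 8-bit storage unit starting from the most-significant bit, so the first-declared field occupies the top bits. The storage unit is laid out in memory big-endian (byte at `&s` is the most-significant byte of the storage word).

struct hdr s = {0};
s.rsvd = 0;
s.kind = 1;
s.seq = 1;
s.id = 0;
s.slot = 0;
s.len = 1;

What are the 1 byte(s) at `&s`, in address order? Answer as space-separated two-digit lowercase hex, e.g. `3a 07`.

[7+:1] rsvd=0 & 0x1 = 0x0; word=0x00
[6+:1] kind=1 & 0x1 = 0x1; word=0x40
[5+:1] seq=1 & 0x1 = 0x1; word=0x60
[2+:3] id=0 & 0x7 = 0x0; word=0x60
[1+:1] slot=0 & 0x1 = 0x0; word=0x60
[0+:1] len=1 & 0x1 = 0x1; word=0x61
word = 0x61 → big-endian bytes:
  [0]=0x61

61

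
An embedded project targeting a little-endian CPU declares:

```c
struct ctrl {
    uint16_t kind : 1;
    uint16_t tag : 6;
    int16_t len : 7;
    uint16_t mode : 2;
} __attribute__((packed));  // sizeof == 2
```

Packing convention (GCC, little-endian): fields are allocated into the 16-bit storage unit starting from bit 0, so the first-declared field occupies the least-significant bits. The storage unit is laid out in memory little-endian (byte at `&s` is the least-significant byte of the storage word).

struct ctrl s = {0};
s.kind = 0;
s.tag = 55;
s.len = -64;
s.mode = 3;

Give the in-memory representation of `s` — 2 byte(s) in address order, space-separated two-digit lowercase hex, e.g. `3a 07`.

[0+:1] kind=0 & 0x1 = 0x0; word=0x0000
[1+:6] tag=55 & 0x3f = 0x37; word=0x006e
[7+:7] len=-64 & 0x7f = 0x40; word=0x206e
[14+:2] mode=3 & 0x3 = 0x3; word=0xe06e
word = 0xe06e → little-endian bytes:
  [0]=0x6e  [1]=0xe0

6e e0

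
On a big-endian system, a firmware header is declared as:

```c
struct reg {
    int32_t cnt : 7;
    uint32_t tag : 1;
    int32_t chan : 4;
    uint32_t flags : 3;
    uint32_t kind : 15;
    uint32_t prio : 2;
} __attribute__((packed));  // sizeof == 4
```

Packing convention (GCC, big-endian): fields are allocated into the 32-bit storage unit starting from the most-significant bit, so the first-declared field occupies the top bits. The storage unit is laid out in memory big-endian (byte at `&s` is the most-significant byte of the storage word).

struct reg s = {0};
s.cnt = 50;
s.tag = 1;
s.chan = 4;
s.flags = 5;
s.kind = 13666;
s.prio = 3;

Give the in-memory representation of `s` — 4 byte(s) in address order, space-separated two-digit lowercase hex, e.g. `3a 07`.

cnt:7 = 50 → 0x32 << 25 → word 0x64000000
tag:1 = 1 → 0x1 << 24 → word 0x65000000
chan:4 = 4 → 0x4 << 20 → word 0x65400000
flags:3 = 5 → 0x5 << 17 → word 0x654a0000
kind:15 = 13666 → 0x3562 << 2 → word 0x654ad588
prio:2 = 3 → 0x3 << 0 → word 0x654ad58b
word = 0x654ad58b → big-endian bytes:
  [0]=0x65  [1]=0x4a  [2]=0xd5  [3]=0x8b

65 4a d5 8b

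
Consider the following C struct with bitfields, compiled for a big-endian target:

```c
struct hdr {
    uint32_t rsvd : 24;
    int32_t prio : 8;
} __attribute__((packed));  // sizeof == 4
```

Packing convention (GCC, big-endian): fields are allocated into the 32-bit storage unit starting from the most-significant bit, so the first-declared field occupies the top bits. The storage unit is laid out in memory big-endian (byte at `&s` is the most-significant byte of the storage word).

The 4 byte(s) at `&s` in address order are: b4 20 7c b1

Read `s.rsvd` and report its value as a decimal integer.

[0]=0xb4 [1]=0x20 [2]=0x7c [3]=0xb1 (big-endian) → word 0xb4207cb1
rsvd [8+:24] = (word>>8) & 0xffffff = 11804796  ←
prio [0+:8] = (word>>0) & 0xff = 177

11804796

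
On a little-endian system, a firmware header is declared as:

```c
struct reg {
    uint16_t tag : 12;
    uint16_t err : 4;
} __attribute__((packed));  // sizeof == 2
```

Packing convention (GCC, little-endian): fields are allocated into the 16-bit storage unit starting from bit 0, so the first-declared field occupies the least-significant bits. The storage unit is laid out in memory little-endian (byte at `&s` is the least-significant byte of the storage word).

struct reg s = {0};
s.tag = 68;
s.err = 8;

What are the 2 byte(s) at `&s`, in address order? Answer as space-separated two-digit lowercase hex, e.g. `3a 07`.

tag (12b) val=68 bits=0x44 at bit 0: 0x0044
err (4b) val=8 bits=0x8 at bit 12: 0x8044
word = 0x8044 → little-endian bytes:
  [0]=0x44  [1]=0x80

44 80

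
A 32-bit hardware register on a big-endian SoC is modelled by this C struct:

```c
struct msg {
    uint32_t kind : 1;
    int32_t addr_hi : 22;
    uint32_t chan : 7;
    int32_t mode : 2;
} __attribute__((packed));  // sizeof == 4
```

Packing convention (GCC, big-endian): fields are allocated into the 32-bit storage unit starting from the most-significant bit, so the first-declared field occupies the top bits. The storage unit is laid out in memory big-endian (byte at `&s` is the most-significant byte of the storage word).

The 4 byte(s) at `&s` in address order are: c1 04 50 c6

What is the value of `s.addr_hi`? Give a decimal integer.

-2063832

[0]=0xc1 [1]=0x04 [2]=0x50 [3]=0xc6 (big-endian) → word 0xc10450c6
kind:1 @ bit 31 → (0xc10450c6>>31)&0x1 = 0x1
addr_hi:22 @ bit 9 → (0xc10450c6>>9)&0x3fffff = 0x208228  ←
chan:7 @ bit 2 → (0xc10450c6>>2)&0x7f = 0x31
mode:2 @ bit 0 → (0xc10450c6>>0)&0x3 = 0x2
addr_hi signed 22b, MSB=1: 2130472 - 4194304 = -2063832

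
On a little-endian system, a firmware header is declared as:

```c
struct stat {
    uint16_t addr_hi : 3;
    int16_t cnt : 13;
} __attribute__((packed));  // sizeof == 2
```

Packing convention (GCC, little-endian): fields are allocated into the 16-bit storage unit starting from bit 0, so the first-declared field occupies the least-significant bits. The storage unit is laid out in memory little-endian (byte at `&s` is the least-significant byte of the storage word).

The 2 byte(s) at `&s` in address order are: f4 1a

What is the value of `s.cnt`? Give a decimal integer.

862

[0]=0xf4 [1]=0x1a (little-endian) → word 0x1af4
addr_hi:3 @ bit 0 → (0x1af4>>0)&0x7 = 0x4
cnt:13 @ bit 3 → (0x1af4>>3)&0x1fff = 0x35e  ←
cnt signed 13b, MSB=0: value = 862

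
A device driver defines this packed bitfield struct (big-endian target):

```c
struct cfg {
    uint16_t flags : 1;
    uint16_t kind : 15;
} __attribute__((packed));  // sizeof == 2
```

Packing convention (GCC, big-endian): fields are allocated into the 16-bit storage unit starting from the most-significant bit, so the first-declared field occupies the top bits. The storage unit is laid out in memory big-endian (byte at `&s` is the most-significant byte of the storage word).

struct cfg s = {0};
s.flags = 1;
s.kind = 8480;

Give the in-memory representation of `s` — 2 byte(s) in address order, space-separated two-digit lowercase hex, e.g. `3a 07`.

a1 20

flags:1 = 1 → 0x1 << 15 → word 0x8000
kind:15 = 8480 → 0x2120 << 0 → word 0xa120
word = 0xa120 → big-endian bytes:
  [0]=0xa1  [1]=0x20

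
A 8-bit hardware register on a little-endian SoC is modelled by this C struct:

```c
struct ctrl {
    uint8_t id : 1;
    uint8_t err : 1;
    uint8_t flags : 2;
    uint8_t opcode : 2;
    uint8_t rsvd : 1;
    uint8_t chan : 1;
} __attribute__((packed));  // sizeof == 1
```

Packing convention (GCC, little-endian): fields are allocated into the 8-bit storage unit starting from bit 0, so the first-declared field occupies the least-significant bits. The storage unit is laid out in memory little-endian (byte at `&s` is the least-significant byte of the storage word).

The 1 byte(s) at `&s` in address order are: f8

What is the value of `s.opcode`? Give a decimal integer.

[0]=0xf8 (little-endian) → word 0xf8
id:1 @ bit 0 → (0xf8>>0)&0x1 = 0x0
err:1 @ bit 1 → (0xf8>>1)&0x1 = 0x0
flags:2 @ bit 2 → (0xf8>>2)&0x3 = 0x2
opcode:2 @ bit 4 → (0xf8>>4)&0x3 = 0x3  ←
rsvd:1 @ bit 6 → (0xf8>>6)&0x1 = 0x1
chan:1 @ bit 7 → (0xf8>>7)&0x1 = 0x1

3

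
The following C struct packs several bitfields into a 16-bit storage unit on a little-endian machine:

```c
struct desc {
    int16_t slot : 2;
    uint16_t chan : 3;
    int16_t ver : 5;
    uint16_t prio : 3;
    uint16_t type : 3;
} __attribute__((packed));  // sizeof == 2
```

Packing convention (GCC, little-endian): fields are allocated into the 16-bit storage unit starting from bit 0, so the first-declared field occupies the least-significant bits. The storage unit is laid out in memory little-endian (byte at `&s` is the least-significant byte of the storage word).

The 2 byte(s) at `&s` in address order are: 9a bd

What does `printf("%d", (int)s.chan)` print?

6

[0]=0x9a [1]=0xbd (little-endian) → word 0xbd9a
slot [0+:2] = (word>>0) & 0x3 = 2
chan [2+:3] = (word>>2) & 0x7 = 6  ←
ver [5+:5] = (word>>5) & 0x1f = 12
prio [10+:3] = (word>>10) & 0x7 = 7
type [13+:3] = (word>>13) & 0x7 = 5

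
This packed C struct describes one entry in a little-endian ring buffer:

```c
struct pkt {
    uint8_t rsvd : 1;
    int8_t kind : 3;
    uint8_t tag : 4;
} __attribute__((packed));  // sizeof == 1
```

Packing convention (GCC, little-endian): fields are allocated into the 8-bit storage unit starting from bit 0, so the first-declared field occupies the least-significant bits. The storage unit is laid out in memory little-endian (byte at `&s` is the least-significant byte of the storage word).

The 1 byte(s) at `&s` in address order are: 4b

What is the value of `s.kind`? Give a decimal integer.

-3

[0]=0x4b (little-endian) → word 0x4b
rsvd [0+:1] = (word>>0) & 0x1 = 1
kind [1+:3] = (word>>1) & 0x7 = 5  ←
tag [4+:4] = (word>>4) & 0xf = 4
kind signed 3b, MSB=1: 5 - 8 = -3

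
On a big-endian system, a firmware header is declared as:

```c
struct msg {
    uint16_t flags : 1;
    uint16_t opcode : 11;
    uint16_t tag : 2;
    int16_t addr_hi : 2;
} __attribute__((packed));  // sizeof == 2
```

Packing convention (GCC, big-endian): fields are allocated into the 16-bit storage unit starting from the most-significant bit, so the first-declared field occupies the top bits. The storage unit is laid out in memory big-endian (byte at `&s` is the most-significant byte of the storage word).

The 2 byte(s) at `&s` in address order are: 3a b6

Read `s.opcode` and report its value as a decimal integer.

[0]=0x3a [1]=0xb6 (big-endian) → word 0x3ab6
flags:1 @ bit 15 → (0x3ab6>>15)&0x1 = 0x0
opcode:11 @ bit 4 → (0x3ab6>>4)&0x7ff = 0x3ab  ←
tag:2 @ bit 2 → (0x3ab6>>2)&0x3 = 0x1
addr_hi:2 @ bit 0 → (0x3ab6>>0)&0x3 = 0x2

939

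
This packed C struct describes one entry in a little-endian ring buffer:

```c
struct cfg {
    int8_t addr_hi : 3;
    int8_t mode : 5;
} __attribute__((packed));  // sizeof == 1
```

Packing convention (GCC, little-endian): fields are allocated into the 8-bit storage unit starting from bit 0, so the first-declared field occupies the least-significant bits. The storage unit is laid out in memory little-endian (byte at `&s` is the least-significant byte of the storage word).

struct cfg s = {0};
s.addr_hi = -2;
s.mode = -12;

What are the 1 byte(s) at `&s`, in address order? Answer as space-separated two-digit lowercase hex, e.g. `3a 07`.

a6

addr_hi:3 = -2 → 0x6 << 0 → word 0x06
mode:5 = -12 → 0x14 << 3 → word 0xa6
word = 0xa6 → little-endian bytes:
  [0]=0xa6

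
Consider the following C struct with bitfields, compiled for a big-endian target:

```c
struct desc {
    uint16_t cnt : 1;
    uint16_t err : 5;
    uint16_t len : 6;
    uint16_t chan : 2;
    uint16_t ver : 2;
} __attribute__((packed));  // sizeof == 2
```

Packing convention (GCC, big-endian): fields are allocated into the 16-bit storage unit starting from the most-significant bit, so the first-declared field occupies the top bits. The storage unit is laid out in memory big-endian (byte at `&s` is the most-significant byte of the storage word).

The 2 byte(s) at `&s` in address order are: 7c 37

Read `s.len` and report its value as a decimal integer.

[0]=0x7c [1]=0x37 (big-endian) → word 0x7c37
cnt:1 @ bit 15 → (0x7c37>>15)&0x1 = 0x0
err:5 @ bit 10 → (0x7c37>>10)&0x1f = 0x1f
len:6 @ bit 4 → (0x7c37>>4)&0x3f = 0x3  ←
chan:2 @ bit 2 → (0x7c37>>2)&0x3 = 0x1
ver:2 @ bit 0 → (0x7c37>>0)&0x3 = 0x3

3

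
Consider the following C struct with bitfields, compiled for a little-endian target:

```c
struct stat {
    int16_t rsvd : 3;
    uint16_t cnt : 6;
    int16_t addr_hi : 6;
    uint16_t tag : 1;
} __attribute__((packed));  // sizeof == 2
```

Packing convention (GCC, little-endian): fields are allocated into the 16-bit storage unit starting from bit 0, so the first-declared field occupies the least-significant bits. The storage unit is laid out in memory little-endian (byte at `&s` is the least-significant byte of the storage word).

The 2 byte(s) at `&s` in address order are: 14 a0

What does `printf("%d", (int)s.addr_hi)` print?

16

[0]=0x14 [1]=0xa0 (little-endian) → word 0xa014
rsvd:3 @ bit 0 → (0xa014>>0)&0x7 = 0x4
cnt:6 @ bit 3 → (0xa014>>3)&0x3f = 0x2
addr_hi:6 @ bit 9 → (0xa014>>9)&0x3f = 0x10  ←
tag:1 @ bit 15 → (0xa014>>15)&0x1 = 0x1
addr_hi signed 6b, MSB=0: value = 16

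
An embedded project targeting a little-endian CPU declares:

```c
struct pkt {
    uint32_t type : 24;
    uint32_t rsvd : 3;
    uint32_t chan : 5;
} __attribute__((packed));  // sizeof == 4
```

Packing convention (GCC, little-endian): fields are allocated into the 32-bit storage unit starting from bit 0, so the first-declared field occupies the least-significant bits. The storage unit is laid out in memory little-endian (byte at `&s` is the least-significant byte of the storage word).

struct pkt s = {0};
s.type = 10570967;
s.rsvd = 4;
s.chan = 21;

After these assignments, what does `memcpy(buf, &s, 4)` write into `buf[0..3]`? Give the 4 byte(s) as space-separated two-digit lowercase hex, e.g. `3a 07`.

[0+:24] type=10570967 & 0xffffff = 0xa14cd7; word=0x00a14cd7
[24+:3] rsvd=4 & 0x7 = 0x4; word=0x04a14cd7
[27+:5] chan=21 & 0x1f = 0x15; word=0xaca14cd7
word = 0xaca14cd7 → little-endian bytes:
  [0]=0xd7  [1]=0x4c  [2]=0xa1  [3]=0xac

d7 4c a1 ac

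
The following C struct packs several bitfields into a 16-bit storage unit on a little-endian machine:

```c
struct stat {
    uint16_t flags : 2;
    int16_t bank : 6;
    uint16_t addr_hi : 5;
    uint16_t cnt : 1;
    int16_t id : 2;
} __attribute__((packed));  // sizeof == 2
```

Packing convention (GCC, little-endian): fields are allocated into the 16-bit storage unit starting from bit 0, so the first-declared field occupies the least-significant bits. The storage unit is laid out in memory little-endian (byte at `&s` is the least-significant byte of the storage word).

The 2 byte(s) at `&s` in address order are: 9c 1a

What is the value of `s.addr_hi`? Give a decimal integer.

26

[0]=0x9c [1]=0x1a (little-endian) → word 0x1a9c
flags:2 @ bit 0 → (0x1a9c>>0)&0x3 = 0x0
bank:6 @ bit 2 → (0x1a9c>>2)&0x3f = 0x27
addr_hi:5 @ bit 8 → (0x1a9c>>8)&0x1f = 0x1a  ←
cnt:1 @ bit 13 → (0x1a9c>>13)&0x1 = 0x0
id:2 @ bit 14 → (0x1a9c>>14)&0x3 = 0x0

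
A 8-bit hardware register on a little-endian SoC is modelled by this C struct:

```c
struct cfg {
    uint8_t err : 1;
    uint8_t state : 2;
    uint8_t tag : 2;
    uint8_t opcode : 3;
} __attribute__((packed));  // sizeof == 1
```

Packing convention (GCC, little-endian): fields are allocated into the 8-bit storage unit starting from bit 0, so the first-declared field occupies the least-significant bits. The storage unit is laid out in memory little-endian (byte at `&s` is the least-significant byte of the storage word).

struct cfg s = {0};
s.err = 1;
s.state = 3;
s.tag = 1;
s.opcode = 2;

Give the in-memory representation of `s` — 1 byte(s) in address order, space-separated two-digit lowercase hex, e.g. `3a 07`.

err (1b) val=1 bits=0x1 at bit 0: 0x01
state (2b) val=3 bits=0x3 at bit 1: 0x07
tag (2b) val=1 bits=0x1 at bit 3: 0x0f
opcode (3b) val=2 bits=0x2 at bit 5: 0x4f
word = 0x4f → little-endian bytes:
  [0]=0x4f

4f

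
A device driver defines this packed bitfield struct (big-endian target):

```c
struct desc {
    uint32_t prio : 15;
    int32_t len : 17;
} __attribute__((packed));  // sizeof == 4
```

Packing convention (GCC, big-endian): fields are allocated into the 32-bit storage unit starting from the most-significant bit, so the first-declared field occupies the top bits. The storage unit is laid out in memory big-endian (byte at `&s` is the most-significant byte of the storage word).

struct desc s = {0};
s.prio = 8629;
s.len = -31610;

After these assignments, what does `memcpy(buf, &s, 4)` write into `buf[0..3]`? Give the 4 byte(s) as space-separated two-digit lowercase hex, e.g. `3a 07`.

[17+:15] prio=8629 & 0x7fff = 0x21b5; word=0x436a0000
[0+:17] len=-31610 & 0x1ffff = 0x18486; word=0x436b8486
word = 0x436b8486 → big-endian bytes:
  [0]=0x43  [1]=0x6b  [2]=0x84  [3]=0x86

43 6b 84 86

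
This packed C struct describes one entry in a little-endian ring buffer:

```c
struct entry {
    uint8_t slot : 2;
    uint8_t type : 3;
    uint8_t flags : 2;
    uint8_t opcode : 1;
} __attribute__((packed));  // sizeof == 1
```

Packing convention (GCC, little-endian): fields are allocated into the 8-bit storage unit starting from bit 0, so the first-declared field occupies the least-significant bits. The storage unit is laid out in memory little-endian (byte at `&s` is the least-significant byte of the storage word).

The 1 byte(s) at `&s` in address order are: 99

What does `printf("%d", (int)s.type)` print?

[0]=0x99 (little-endian) → word 0x99
slot:2 @ bit 0 → (0x99>>0)&0x3 = 0x1
type:3 @ bit 2 → (0x99>>2)&0x7 = 0x6  ←
flags:2 @ bit 5 → (0x99>>5)&0x3 = 0x0
opcode:1 @ bit 7 → (0x99>>7)&0x1 = 0x1

6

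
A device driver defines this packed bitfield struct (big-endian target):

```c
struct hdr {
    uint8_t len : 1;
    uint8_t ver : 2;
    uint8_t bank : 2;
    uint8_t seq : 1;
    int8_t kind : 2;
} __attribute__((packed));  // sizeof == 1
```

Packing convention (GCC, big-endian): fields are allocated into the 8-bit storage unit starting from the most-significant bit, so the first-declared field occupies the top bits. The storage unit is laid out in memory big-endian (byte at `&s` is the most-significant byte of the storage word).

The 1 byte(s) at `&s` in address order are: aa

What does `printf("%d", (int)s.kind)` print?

[0]=0xaa (big-endian) → word 0xaa
len:1 @ bit 7 → (0xaa>>7)&0x1 = 0x1
ver:2 @ bit 5 → (0xaa>>5)&0x3 = 0x1
bank:2 @ bit 3 → (0xaa>>3)&0x3 = 0x1
seq:1 @ bit 2 → (0xaa>>2)&0x1 = 0x0
kind:2 @ bit 0 → (0xaa>>0)&0x3 = 0x2  ←
kind signed 2b, MSB=1: 2 - 4 = -2

-2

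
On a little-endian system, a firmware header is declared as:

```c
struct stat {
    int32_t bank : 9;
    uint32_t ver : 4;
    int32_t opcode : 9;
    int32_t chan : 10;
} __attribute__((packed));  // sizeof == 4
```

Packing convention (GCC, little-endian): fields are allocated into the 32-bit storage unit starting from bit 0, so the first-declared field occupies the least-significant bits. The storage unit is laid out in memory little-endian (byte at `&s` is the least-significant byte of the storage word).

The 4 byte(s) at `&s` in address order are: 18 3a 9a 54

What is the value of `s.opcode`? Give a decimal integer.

209

[0]=0x18 [1]=0x3a [2]=0x9a [3]=0x54 (little-endian) → word 0x549a3a18
bank:9 @ bit 0 → (0x549a3a18>>0)&0x1ff = 0x18
ver:4 @ bit 9 → (0x549a3a18>>9)&0xf = 0xd
opcode:9 @ bit 13 → (0x549a3a18>>13)&0x1ff = 0xd1  ←
chan:10 @ bit 22 → (0x549a3a18>>22)&0x3ff = 0x152
opcode signed 9b, MSB=0: value = 209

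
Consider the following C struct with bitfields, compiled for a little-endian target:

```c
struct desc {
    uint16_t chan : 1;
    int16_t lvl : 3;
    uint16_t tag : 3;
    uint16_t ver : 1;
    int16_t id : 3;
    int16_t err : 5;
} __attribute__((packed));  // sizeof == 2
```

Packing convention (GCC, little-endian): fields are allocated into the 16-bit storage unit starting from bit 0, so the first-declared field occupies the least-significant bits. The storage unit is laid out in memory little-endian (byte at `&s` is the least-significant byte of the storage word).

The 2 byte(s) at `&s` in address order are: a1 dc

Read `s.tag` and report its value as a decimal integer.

2

[0]=0xa1 [1]=0xdc (little-endian) → word 0xdca1
chan [0+:1] = (word>>0) & 0x1 = 1
lvl [1+:3] = (word>>1) & 0x7 = 0
tag [4+:3] = (word>>4) & 0x7 = 2  ←
ver [7+:1] = (word>>7) & 0x1 = 1
id [8+:3] = (word>>8) & 0x7 = 4
err [11+:5] = (word>>11) & 0x1f = 27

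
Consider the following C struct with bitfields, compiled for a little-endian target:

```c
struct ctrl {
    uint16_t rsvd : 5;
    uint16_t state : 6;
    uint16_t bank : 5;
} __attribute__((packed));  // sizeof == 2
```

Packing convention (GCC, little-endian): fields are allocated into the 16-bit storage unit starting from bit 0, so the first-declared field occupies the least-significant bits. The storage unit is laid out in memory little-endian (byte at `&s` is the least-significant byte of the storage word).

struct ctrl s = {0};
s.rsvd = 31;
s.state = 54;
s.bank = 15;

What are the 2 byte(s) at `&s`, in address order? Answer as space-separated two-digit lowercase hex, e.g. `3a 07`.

df 7e

[0+:5] rsvd=31 & 0x1f = 0x1f; word=0x001f
[5+:6] state=54 & 0x3f = 0x36; word=0x06df
[11+:5] bank=15 & 0x1f = 0xf; word=0x7edf
word = 0x7edf → little-endian bytes:
  [0]=0xdf  [1]=0x7e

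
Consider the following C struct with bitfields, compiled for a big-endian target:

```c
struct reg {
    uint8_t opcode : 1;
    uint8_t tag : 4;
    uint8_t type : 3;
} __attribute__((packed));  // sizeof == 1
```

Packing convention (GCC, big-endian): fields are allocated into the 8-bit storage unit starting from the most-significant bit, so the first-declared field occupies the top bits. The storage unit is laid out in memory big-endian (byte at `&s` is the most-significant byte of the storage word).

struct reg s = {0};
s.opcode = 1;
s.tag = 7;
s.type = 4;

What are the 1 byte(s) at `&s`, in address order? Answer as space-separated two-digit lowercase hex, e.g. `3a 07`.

bc

opcode:1 = 1 → 0x1 << 7 → word 0x80
tag:4 = 7 → 0x7 << 3 → word 0xb8
type:3 = 4 → 0x4 << 0 → word 0xbc
word = 0xbc → big-endian bytes:
  [0]=0xbc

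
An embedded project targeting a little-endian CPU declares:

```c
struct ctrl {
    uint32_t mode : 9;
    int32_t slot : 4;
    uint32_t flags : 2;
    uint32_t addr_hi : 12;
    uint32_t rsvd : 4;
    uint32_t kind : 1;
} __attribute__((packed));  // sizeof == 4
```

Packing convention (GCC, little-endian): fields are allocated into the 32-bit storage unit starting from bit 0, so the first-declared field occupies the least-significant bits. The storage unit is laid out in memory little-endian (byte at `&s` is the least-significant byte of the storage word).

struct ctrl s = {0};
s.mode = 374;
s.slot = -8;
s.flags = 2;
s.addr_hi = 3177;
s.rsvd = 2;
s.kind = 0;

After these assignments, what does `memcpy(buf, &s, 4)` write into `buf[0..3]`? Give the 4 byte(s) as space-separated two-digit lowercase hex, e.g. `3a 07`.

mode:9 = 374 → 0x176 << 0 → word 0x00000176
slot:4 = -8 → 0x8 << 9 → word 0x00001176
flags:2 = 2 → 0x2 << 13 → word 0x00005176
addr_hi:12 = 3177 → 0xc69 << 15 → word 0x0634d176
rsvd:4 = 2 → 0x2 << 27 → word 0x1634d176
kind:1 = 0 → 0x0 << 31 → word 0x1634d176
word = 0x1634d176 → little-endian bytes:
  [0]=0x76  [1]=0xd1  [2]=0x34  [3]=0x16

76 d1 34 16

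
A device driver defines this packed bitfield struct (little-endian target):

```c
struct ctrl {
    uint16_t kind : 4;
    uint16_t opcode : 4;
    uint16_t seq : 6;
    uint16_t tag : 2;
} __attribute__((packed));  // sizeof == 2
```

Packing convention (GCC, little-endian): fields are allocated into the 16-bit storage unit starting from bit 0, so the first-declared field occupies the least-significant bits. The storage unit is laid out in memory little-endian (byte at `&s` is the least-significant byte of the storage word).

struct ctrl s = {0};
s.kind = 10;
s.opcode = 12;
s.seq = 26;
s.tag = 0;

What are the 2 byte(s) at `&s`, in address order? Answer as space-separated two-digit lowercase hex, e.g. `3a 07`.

ca 1a

kind:4 = 10 → 0xa << 0 → word 0x000a
opcode:4 = 12 → 0xc << 4 → word 0x00ca
seq:6 = 26 → 0x1a << 8 → word 0x1aca
tag:2 = 0 → 0x0 << 14 → word 0x1aca
word = 0x1aca → little-endian bytes:
  [0]=0xca  [1]=0x1a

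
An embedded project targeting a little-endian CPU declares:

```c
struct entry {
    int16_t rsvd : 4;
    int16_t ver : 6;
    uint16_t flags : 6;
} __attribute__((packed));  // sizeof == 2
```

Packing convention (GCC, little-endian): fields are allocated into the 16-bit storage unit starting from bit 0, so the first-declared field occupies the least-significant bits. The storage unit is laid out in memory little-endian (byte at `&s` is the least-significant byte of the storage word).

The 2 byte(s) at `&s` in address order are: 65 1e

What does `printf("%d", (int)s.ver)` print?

[0]=0x65 [1]=0x1e (little-endian) → word 0x1e65
rsvd:4 @ bit 0 → (0x1e65>>0)&0xf = 0x5
ver:6 @ bit 4 → (0x1e65>>4)&0x3f = 0x26  ←
flags:6 @ bit 10 → (0x1e65>>10)&0x3f = 0x7
ver signed 6b, MSB=1: 38 - 64 = -26

-26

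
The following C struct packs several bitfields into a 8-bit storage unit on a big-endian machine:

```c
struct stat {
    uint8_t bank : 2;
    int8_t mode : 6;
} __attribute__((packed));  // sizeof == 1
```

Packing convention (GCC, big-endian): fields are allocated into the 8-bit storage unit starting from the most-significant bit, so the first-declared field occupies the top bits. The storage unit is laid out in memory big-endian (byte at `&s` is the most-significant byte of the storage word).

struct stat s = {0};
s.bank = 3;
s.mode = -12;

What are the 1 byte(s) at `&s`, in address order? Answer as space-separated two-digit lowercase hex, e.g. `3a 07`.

f4

bank:2 = 3 → 0x3 << 6 → word 0xc0
mode:6 = -12 → 0x34 << 0 → word 0xf4
word = 0xf4 → big-endian bytes:
  [0]=0xf4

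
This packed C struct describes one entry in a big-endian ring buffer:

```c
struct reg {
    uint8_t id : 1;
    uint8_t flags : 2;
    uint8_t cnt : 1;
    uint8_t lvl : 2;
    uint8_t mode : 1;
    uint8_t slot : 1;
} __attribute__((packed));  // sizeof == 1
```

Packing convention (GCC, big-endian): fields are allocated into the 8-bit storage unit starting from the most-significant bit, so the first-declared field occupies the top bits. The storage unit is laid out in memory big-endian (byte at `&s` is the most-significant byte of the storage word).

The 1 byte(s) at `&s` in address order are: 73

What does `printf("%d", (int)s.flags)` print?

3

[0]=0x73 (big-endian) → word 0x73
id [7+:1] = (word>>7) & 0x1 = 0
flags [5+:2] = (word>>5) & 0x3 = 3  ←
cnt [4+:1] = (word>>4) & 0x1 = 1
lvl [2+:2] = (word>>2) & 0x3 = 0
mode [1+:1] = (word>>1) & 0x1 = 1
slot [0+:1] = (word>>0) & 0x1 = 1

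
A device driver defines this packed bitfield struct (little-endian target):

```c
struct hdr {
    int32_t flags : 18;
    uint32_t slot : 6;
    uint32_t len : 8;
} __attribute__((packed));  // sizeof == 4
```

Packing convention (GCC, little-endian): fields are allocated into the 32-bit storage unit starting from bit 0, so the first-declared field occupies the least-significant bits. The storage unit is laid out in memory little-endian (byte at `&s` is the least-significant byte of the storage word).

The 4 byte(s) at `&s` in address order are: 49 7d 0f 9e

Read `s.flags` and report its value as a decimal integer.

-33463

[0]=0x49 [1]=0x7d [2]=0x0f [3]=0x9e (little-endian) → word 0x9e0f7d49
flags [0+:18] = (word>>0) & 0x3ffff = 228681  ←
slot [18+:6] = (word>>18) & 0x3f = 3
len [24+:8] = (word>>24) & 0xff = 158
flags signed 18b, MSB=1: 228681 - 262144 = -33463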